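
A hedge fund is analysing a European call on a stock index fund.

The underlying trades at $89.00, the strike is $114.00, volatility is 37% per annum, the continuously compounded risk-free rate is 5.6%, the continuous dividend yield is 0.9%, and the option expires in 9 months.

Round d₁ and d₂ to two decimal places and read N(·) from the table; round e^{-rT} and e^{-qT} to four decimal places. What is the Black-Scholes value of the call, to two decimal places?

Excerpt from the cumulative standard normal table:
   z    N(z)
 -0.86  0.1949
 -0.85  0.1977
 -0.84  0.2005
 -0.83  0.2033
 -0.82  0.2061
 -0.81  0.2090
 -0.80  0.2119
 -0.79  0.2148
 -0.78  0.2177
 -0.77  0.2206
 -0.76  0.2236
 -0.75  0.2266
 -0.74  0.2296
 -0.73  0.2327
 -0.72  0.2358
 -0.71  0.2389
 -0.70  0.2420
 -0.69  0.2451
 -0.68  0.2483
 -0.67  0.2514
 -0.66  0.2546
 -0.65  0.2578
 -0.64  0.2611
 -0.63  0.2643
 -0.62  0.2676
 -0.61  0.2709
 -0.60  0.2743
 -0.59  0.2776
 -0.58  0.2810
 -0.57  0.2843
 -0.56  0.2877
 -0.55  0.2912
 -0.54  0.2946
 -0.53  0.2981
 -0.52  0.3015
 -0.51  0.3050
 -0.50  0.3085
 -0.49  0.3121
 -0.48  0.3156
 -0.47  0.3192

$4.74

σ√T = 0.37 × 0.8660 = 0.3204
d₁ = [ln(89/114) + (0.056 − 0.009 + ½·0.37²)·0.75] / (σ√T) = (-0.2476 + 0.0866) / 0.3204 = -0.5024 ⇒ -0.50
d₂ = -0.5024 − 0.3204 = -0.8228 ⇒ -0.82
exp(−qT) = exp(−0.009·0.75) = 0.9933;  exp(−rT) = exp(−0.056·0.75) = 0.9589
C = 89·0.9933·N(-0.50) − 114·0.9589·N(-0.82) = 89·0.9933·0.3085 − 114·0.9589·0.2061 = 27.2725 − 22.5297 = 4.7428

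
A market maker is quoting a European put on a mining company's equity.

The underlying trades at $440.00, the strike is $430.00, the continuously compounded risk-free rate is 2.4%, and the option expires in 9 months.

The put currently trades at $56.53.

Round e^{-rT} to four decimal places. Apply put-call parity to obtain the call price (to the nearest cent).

$74.18

e^(−rT) = e^(−0.024·0.75) = 0.9822
Put-call parity: C − P = S − K·e^(−rT) = 440 − 430·0.9822 = 440 − 422.3460 = 17.6540
C = P + (C − P) = 56.53 + (17.6540) = 74.1840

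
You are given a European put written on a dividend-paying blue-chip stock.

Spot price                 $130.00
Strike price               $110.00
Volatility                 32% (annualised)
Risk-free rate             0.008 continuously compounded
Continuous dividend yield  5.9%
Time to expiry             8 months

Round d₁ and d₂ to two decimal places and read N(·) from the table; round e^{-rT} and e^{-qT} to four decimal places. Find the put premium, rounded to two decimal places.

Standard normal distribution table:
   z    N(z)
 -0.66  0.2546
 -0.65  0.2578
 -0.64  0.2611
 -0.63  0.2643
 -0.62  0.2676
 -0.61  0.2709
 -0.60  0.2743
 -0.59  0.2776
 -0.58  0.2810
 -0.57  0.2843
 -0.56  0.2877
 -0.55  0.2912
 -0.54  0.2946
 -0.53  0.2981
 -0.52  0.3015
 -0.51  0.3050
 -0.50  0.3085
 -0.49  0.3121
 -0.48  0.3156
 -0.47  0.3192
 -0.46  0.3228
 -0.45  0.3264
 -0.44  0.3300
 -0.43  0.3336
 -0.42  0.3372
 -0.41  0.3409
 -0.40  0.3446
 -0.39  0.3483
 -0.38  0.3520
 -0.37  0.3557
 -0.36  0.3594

σ√T = 0.32·√0.6667 = 0.2613
ln(S/K) + (r − q + σ²/2)T = ln(130/110) + (0.008 − 0.059 + 0.32²/2)·0.6667 = 0.1671 + 0.0001 = 0.1672
d₁ = 0.1672 / 0.2613 = 0.6399 ≈ 0.64
d₂ = d₁ − σ√T = 0.6399 − 0.2613 = 0.3786 ≈ 0.38
e^(−qT) = e^(−0.059·0.6667) = 0.9614;  e^(−rT) = e^(−0.008·0.6667) = 0.9947
N(−d₂) = N(-0.38) = 0.3520;  N(−d₁) = N(-0.64) = 0.2611
P = 110·0.9947·0.3520 − 130·0.9614·0.2611 = 38.5148 − 32.6328 = 5.8820

$5.88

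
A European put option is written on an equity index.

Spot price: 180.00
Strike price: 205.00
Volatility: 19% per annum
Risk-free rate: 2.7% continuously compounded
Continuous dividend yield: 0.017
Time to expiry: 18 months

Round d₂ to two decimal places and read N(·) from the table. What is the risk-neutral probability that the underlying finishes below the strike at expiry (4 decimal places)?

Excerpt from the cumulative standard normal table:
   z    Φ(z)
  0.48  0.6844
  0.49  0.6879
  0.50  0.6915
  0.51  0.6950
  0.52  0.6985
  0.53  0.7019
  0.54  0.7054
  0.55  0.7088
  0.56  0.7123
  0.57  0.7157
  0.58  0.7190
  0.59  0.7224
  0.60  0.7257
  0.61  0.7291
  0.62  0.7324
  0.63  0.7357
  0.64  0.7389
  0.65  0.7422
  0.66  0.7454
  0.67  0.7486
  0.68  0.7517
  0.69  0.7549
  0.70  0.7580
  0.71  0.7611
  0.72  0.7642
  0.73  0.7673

0.7291

T = 1.5;  σ√T = 0.2327
d₁ = [ln(180/205) + (0.027 − 0.017 + 0.19²/2)·1.5] / 0.2327 = [-0.1301 + 0.0421] / 0.2327 = -0.3781 which rounds to -0.38
d₂ = d₁ − σ√T = -0.3781 − 0.2327 = -0.6108 which rounds to -0.61
Pr(exercise) under Q = N(−d₂) = N(0.61) = 0.7291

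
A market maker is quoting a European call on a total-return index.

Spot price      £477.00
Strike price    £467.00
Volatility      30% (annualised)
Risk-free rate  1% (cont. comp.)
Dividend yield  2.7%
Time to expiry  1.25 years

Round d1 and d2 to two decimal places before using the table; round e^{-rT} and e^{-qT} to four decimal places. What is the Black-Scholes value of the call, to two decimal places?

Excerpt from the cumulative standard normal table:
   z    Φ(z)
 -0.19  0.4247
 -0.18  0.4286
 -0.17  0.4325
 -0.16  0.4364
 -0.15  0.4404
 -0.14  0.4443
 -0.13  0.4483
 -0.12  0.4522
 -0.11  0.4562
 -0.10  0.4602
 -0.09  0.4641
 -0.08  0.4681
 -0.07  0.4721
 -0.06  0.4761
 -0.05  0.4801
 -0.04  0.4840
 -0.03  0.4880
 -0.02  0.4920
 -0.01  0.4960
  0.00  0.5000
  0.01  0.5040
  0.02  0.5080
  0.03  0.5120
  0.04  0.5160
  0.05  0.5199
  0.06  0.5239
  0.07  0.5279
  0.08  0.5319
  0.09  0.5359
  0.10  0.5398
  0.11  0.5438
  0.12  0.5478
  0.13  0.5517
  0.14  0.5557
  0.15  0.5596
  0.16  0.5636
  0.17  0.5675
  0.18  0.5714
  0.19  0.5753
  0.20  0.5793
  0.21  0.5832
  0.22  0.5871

σ√T = 0.3 × 1.1180 = 0.3354
d₁ = [ln(477/467) + (0.01 − 0.027 + 0.3²/2)·1.25] / 0.3354 = [0.0212 + 0.0350] / 0.3354 = 0.1675 ≈ 0.17
d₂ = d₁ − σ√T = 0.1675 − 0.3354 = -0.1679 ≈ -0.17
e^(−qT) = e^(−0.027·1.25) = 0.9668;  e^(−rT) = e^(−0.01·1.25) = 0.9876
N(d₁) = N(0.17) = 0.5675;  N(d₂) = N(-0.17) = 0.4325
C = 477·0.9668·0.5675 − 467·0.9876·0.4325 = 261.7103 − 199.4730 = 62.2374

£62.24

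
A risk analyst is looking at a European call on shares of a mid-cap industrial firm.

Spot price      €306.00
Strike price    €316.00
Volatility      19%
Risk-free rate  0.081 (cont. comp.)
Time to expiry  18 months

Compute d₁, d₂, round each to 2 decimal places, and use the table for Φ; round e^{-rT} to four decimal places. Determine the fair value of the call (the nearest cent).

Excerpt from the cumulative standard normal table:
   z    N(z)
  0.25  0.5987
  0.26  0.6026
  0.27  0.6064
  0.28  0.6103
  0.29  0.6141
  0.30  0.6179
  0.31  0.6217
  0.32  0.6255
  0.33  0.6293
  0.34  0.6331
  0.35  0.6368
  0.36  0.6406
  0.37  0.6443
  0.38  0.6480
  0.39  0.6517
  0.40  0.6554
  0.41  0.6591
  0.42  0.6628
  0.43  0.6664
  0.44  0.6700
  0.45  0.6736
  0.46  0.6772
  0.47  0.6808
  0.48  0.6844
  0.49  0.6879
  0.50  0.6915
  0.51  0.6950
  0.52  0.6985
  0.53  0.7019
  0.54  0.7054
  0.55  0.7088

T = 1.5;  σ√T = 0.2327
d₁ = [ln(306/316) + (0.081 + 0.19²/2)·1.5] / 0.2327 = [-0.0322 + 0.1486] / 0.2327 = 0.5003 ⇒ 0.50
d₂ = d₁ − σ√T = 0.5003 − 0.2327 = 0.2676 ⇒ 0.27
e^(−rT) = e^(−0.081·1.5) = 0.8856
C = 306·N(0.50) − 316·0.8856·N(0.27) = 306·0.6915 − 316·0.8856·0.6064 = 211.5990 − 169.7008 = 41.8982

€41.90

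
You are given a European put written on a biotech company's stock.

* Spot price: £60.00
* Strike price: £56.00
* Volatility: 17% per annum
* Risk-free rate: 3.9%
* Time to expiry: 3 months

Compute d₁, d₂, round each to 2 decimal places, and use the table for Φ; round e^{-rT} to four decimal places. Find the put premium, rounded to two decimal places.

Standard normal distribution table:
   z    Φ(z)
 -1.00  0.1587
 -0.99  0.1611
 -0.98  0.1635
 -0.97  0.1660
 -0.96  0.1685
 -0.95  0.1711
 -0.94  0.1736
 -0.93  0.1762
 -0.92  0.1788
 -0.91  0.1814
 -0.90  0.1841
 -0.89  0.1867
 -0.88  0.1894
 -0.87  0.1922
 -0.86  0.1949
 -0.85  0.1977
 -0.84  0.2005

£0.54

σ√T = 0.17·√0.25 = 0.0850
d₁ = [ln(60/56) + (0.039 + ½·0.17²)·0.25] / (σ√T) = (0.0690 + 0.0134) / 0.0850 = 0.9689 → 0.97
d₂ = 0.9689 − 0.0850 = 0.8839 → 0.88
e^(−rT) = e^(−0.039·0.25) = 0.9903
N(−d₂) = N(-0.88) = 0.1894;  N(−d₁) = N(-0.97) = 0.1660
P = 56·0.9903·0.1894 − 60·0.1660 = 10.5035 − 9.9600 = 0.5435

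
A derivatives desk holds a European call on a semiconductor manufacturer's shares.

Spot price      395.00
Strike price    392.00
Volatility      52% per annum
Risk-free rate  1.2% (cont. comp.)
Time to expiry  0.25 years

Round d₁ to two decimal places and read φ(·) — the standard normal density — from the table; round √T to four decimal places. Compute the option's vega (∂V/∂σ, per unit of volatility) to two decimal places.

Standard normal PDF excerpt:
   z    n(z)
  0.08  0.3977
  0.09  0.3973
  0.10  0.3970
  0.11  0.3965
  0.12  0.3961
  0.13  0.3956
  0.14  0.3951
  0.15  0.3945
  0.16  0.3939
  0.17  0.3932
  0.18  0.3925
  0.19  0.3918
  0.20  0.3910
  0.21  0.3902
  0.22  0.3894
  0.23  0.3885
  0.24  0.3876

σ√T = 0.52·√0.25 = 0.2600
d₁ = [ln(395/392) + (0.012 + ½·0.52²)·0.25] / (σ√T) = (0.0076 + 0.0368) / 0.2600 = 0.1709 ⇒ 0.17
√T = √0.25 = 0.5000
φ(d₁) = φ(0.17) = 0.3932
vega = S·φ(d₁)·√T = 395·0.3932·0.5000 = 77.6570

77.66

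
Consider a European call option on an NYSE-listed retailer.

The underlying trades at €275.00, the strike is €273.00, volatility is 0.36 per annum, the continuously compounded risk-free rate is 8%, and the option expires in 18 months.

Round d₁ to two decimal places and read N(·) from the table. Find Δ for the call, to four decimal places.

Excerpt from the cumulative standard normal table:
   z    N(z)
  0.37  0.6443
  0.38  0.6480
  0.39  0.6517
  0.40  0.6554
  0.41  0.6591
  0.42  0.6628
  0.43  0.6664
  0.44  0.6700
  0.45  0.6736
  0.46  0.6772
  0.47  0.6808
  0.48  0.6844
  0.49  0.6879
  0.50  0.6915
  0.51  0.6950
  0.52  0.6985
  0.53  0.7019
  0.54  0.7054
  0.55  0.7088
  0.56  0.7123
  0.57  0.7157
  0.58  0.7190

T = 1.5;  σ√T = 0.4409
d₁ = [ln(275/273) + (0.08 + 0.36²/2)·1.5] / 0.4409 = [0.0073 + 0.2172] / 0.4409 = 0.5092 which rounds to 0.51
N(d₁) = N(0.51) = 0.6950
Δ_call = N(d₁) = 0.6950

0.6950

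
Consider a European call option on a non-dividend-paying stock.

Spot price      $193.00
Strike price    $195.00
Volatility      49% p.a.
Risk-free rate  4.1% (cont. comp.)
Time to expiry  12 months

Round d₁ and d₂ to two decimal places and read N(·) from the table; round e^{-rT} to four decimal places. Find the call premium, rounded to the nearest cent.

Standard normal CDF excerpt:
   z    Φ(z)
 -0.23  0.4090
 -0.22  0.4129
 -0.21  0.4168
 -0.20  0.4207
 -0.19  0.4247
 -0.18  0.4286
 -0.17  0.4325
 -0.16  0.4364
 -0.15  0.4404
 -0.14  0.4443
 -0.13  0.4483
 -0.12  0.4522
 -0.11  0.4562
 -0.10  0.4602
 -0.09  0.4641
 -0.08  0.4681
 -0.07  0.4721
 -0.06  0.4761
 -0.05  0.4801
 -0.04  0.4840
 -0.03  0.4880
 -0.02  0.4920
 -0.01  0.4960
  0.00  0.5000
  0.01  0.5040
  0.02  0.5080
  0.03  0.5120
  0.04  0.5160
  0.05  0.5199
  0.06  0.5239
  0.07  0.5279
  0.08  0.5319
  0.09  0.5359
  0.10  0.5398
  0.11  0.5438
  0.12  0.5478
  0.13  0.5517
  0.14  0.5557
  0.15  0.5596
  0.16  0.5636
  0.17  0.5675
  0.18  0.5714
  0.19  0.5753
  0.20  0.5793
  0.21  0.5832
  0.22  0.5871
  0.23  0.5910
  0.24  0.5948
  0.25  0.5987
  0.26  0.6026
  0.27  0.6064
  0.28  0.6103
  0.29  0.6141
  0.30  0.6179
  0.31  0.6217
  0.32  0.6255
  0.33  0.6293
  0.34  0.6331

T = 1;  σ√T = 0.4900
d₁ = [ln(193/195) + (0.041 + 0.49²/2)·1] / 0.4900 = [-0.0103 + 0.1610] / 0.4900 = 0.3076 ⇒ 0.31
d₂ = d₁ − σ√T = 0.3076 − 0.4900 = -0.1824 ⇒ -0.18
exp(−rT) = exp(−0.041·1) = 0.9598
C = 193·N(0.31) − 195·0.9598·N(-0.18) = 193·0.6217 − 195·0.9598·0.4286 = 119.9881 − 80.2172 = 39.7709

$39.77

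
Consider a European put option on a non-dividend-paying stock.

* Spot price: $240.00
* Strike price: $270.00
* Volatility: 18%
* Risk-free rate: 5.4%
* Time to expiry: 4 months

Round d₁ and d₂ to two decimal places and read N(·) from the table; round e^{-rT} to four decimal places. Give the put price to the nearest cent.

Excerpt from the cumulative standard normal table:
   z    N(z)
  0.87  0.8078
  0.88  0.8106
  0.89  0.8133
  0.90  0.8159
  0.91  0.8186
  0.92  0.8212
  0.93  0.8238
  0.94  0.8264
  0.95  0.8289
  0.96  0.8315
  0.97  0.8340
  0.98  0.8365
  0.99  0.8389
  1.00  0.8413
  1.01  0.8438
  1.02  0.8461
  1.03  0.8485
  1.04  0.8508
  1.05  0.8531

$27.31

σ√T = 0.18 × 0.5774 = 0.1039
d₁ = [ln(240/270) + (0.054 + 0.18²/2)·0.3333] / 0.1039 = [-0.1178 + 0.0234] / 0.1039 = -0.9082 ≈ -0.91
d₂ = d₁ − σ√T = -0.9082 − 0.1039 = -1.0121 ≈ -1.01
exp(−rT) = exp(−0.054·0.3333) = 0.9822
P = 270·0.9822·N(1.01) − 240·N(0.91) = 270·0.9822·0.8438 − 240·0.8186 = 223.7707 − 196.4640 = 27.3067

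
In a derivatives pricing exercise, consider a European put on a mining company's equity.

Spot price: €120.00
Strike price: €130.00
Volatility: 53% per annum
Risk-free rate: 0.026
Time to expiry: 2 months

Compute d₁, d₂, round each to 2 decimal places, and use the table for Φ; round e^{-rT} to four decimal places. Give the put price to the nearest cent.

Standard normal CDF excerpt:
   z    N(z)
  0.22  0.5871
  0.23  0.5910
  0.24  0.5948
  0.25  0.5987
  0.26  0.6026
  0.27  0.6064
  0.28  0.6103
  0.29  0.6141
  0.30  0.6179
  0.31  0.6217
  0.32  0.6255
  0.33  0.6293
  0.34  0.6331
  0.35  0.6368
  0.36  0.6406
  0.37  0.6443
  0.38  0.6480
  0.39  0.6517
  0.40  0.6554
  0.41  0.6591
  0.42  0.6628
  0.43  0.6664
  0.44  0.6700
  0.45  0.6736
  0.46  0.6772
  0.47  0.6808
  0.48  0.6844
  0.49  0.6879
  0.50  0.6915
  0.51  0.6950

T = 0.1667;  σ√T = 0.2164
d₁ = [ln(120/130) + (0.026 + 0.53²/2)·0.1667] / 0.2164 = [-0.0800 + 0.0277] / 0.2164 = -0.2417 ≈ -0.24
d₂ = d₁ − σ√T = -0.2417 − 0.2164 = -0.4581 ≈ -0.46
exp(−rT) = exp(−0.026·0.1667) = 0.9957
P = 130·0.9957·N(0.46) − 120·N(0.24) = 130·0.9957·0.6772 − 120·0.5948 = 87.6574 − 71.3760 = 16.2814

€16.28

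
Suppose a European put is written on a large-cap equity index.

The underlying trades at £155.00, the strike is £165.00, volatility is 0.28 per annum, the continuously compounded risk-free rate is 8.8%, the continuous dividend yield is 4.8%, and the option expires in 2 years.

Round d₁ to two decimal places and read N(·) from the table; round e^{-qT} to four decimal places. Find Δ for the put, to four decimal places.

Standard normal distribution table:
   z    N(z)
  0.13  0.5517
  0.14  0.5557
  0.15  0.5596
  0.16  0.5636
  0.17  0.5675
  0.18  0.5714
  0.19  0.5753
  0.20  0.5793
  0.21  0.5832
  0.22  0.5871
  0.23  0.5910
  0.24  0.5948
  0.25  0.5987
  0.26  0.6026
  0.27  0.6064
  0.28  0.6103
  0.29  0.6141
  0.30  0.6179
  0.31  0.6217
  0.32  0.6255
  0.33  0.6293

-0.3681

σ√T = 0.28·√2 = 0.3960
d₁ = [ln(155/165) + (0.088 − 0.048 + 0.28²/2)·2] / 0.3960 = [-0.0625 + 0.1584] / 0.3960 = 0.2421 ≈ 0.24
N(d₁) = N(0.24) = 0.5948
Δ_put = e^(−qT)·(N(d₁) − 1) = 0.9085·(0.5948 − 1) = -0.3681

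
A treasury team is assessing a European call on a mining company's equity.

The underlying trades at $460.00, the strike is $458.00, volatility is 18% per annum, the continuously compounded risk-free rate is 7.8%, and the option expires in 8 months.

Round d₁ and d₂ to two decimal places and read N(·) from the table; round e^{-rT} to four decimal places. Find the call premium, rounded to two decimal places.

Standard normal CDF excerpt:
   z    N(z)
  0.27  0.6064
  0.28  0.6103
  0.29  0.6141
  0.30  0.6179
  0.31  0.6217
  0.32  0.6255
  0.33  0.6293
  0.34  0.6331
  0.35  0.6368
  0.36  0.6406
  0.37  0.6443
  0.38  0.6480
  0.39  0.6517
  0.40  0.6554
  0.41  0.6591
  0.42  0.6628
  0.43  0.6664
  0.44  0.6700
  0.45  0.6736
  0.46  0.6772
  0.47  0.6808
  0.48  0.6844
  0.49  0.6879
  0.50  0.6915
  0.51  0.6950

$41.21

T = 0.6667;  σ√T = 0.1470
d₁ = [ln(460/458) + (0.078 + ½·0.18²)·0.6667] / (σ√T) = (0.0044 + 0.0628) / 0.1470 = 0.4569 ≈ 0.46
d₂ = 0.4569 − 0.1470 = 0.3100 ≈ 0.31
e^(−rT) = e^(−0.078·0.6667) = 0.9493
C = 460·N(0.46) − 458·0.9493·N(0.31) = 460·0.6772 − 458·0.9493·0.6217 = 311.5120 − 270.3024 = 41.2096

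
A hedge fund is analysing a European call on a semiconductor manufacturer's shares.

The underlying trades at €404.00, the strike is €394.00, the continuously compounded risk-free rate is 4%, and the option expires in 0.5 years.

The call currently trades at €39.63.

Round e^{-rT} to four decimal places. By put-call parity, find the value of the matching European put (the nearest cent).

€21.83

e^(−rT) = e^(−0.04·0.5) = 0.9802
Put-call parity: C − P = S − K·e^(−rT) = 404 − 394·0.9802 = 404 − 386.1988 = 17.8012
P = C − (C − P) = 39.63 − (17.8012) = 21.8288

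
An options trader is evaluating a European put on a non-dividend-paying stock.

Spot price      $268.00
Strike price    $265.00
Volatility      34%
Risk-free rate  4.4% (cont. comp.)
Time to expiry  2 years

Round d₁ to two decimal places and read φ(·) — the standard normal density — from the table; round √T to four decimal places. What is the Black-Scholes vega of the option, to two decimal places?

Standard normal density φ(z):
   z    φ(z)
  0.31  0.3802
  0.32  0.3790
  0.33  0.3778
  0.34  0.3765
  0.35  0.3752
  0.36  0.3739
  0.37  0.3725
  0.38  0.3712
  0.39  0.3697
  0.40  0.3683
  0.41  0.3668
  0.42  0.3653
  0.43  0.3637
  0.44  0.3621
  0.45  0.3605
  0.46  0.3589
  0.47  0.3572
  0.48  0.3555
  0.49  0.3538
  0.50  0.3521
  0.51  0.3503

T = 2;  σ√T = 0.4808
d₁ = [ln(268/265) + (0.044 + 0.34²/2)·2] / 0.4808 = [0.0113 + 0.2036] / 0.4808 = 0.4468 which rounds to 0.45
√T = √2 = 1.4142
φ(d₁) = φ(0.45) = 0.3605
vega = S·φ(d₁)·√T = 268·0.3605·1.4142 = 136.6315

136.63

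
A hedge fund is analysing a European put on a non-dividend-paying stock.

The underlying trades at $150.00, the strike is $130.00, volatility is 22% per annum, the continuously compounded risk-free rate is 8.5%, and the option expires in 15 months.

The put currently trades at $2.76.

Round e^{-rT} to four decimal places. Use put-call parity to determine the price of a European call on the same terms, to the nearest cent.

e^(−rT) = e^(−0.085·1.25) = 0.8992
Put-call parity: C − P = S − K·e^(−rT) = 150 − 130·0.8992 = 150 − 116.8960 = 33.1040
C = P + (C − P) = 2.76 + (33.1040) = 35.8640

$35.86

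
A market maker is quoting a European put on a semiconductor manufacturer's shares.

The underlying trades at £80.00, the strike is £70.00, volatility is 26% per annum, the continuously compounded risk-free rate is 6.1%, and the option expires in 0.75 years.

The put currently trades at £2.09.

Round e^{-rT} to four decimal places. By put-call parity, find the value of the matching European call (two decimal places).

£15.22

exp(−rT) = exp(−0.061·0.75) = 0.9553
Put-call parity: C − P = S − K·e^(−rT) = 80 − 70·0.9553 = 80 − 66.8710 = 13.1290
C = P + (C − P) = 2.09 + (13.1290) = 15.2190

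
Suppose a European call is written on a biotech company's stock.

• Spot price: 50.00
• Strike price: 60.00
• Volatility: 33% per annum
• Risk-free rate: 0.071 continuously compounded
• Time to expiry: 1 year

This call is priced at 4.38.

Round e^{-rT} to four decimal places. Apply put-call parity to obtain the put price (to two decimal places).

e^(−rT) = e^(−0.071·1) = 0.9315
Put-call parity: C − P = S − K·e^(−rT) = 50 − 60·0.9315 = 50 − 55.8900 = -5.8900
P = C − (C − P) = 4.38 − (-5.8900) = 10.2700

10.27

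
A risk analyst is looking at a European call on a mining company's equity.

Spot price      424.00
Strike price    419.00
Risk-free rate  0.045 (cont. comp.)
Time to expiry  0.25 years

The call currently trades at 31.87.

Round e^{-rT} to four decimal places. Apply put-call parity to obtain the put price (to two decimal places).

e^(−rT) = e^(−0.045·0.25) = 0.9888
Put-call parity: C − P = S − K·e^(−rT) = 424 − 419·0.9888 = 424 − 414.3072 = 9.6928
P = C − (C − P) = 31.87 − (9.6928) = 22.1772

22.18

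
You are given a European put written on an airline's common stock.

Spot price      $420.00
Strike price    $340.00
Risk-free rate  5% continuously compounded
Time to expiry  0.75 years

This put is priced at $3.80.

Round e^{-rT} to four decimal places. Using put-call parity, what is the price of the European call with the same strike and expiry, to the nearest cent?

exp(−rT) = exp(−0.05·0.75) = 0.9632
Put-call parity: C − P = S − K·e^(−rT) = 420 − 340·0.9632 = 420 − 327.4880 = 92.5120
C = P + (C − P) = 3.80 + (92.5120) = 96.3120

$96.31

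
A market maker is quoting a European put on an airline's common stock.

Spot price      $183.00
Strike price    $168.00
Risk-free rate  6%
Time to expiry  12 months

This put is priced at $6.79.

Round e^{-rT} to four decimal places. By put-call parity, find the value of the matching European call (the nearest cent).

$31.57

e^(−rT) = e^(−0.06·1) = 0.9418
Put-call parity: C − P = S − K·e^(−rT) = 183 − 168·0.9418 = 183 − 158.2224 = 24.7776
C = P + (C − P) = 6.79 + (24.7776) = 31.5676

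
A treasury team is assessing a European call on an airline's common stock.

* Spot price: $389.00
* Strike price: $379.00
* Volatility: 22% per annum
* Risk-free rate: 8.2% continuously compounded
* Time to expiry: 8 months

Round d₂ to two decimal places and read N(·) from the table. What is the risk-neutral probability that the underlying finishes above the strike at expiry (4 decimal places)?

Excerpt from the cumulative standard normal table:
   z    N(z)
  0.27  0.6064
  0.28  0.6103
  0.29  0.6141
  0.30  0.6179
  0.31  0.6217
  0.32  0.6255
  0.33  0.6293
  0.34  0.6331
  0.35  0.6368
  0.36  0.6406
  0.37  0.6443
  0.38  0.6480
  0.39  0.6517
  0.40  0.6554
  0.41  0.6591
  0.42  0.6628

0.6406

σ√T = 0.22 × 0.8165 = 0.1796
d₁ = [ln(389/379) + (0.082 + 0.22²/2)·0.6667] / 0.1796 = [0.0260 + 0.0708] / 0.1796 = 0.5391 ≈ 0.54
d₂ = d₁ − σ√T = 0.5391 − 0.1796 = 0.3595 ≈ 0.36
Pr(exercise) under Q = N(d₂) = 0.6406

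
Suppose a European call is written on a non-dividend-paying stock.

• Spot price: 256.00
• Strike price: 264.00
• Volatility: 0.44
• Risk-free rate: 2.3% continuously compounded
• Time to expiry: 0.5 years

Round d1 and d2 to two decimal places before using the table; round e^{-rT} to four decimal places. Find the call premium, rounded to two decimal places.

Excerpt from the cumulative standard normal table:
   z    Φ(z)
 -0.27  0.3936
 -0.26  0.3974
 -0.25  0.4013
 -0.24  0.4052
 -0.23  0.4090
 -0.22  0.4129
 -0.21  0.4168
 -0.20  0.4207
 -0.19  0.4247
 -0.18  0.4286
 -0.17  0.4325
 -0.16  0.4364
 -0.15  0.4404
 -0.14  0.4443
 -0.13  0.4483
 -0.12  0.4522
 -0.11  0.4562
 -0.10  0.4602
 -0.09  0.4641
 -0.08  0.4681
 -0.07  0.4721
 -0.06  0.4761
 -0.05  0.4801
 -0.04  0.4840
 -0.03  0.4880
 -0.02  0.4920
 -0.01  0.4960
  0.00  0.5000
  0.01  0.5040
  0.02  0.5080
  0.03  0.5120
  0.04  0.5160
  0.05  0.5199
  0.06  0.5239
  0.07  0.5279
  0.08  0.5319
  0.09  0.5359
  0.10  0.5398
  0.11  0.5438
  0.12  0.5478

σ√T = 0.44·√0.5 = 0.3111
d₁ = [ln(256/264) + (0.023 + 0.44²/2)·0.5] / 0.3111 = [-0.0308 + 0.0599] / 0.3111 = 0.0936 which rounds to 0.09
d₂ = d₁ − σ√T = 0.0936 − 0.3111 = -0.2175 which rounds to -0.22
exp(−rT) = exp(−0.023·0.5) = 0.9886
C = 256·N(0.09) − 264·0.9886·N(-0.22) = 256·0.5359 − 264·0.9886·0.4129 = 137.1904 − 107.7629 = 29.4275

29.43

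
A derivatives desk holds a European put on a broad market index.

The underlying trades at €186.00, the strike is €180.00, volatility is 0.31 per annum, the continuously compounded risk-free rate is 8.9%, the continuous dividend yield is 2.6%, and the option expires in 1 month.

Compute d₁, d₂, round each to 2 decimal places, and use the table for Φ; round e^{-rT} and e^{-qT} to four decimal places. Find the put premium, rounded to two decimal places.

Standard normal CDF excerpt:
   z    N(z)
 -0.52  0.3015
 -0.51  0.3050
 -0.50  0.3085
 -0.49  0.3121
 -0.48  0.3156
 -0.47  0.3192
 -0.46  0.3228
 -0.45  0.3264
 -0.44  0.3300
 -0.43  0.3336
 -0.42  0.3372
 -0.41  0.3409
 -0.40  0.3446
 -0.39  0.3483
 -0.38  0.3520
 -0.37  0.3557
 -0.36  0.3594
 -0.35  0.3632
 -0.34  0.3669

€3.65

σ√T = 0.31·√0.08333 = 0.0895
d₁ = [ln(186/180) + (0.089 − 0.026 + 0.31²/2)·0.08333] / 0.0895 = [0.0328 + 0.0093] / 0.0895 = 0.4698 which rounds to 0.47
d₂ = d₁ − σ√T = 0.4698 − 0.0895 = 0.3803 which rounds to 0.38
exp(−qT) = exp(−0.026·0.08333) = 0.9978;  exp(−rT) = exp(−0.089·0.08333) = 0.9926
P = 180·0.9926·N(-0.38) − 186·0.9978·N(-0.47) = 180·0.9926·0.3520 − 186·0.9978·0.3192 = 62.8911 − 59.2406 = 3.6506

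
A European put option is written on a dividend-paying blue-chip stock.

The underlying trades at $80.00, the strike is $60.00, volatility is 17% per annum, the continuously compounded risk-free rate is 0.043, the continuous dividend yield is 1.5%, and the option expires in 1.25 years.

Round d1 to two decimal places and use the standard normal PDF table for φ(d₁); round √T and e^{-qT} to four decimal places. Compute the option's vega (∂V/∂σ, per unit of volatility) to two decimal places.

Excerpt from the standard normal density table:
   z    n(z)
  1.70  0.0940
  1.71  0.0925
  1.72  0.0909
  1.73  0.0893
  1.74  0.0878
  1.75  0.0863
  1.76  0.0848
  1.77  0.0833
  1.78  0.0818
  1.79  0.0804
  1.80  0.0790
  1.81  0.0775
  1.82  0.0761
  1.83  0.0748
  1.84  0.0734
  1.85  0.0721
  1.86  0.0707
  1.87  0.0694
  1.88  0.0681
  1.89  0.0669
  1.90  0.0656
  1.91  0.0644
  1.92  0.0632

σ√T = 0.17·√1.25 = 0.1901
ln(S/K) + (r − q + σ²/2)T = ln(80/60) + (0.043 − 0.015 + 0.17²/2)·1.25 = 0.2877 + 0.0531 = 0.3407
d₁ = 0.3407 / 0.1901 = 1.7928 → 1.79
√T = √1.25 = 1.1180
φ(d₁) = φ(1.79) = 0.0804
exp(−qT) = exp(−0.015·1.25) = 0.9814
vega = S·exp(−qT)·φ(d₁)·√T = 80·0.9814·0.0804·1.1180 = 7.0572
(The call has the same vega.)

7.06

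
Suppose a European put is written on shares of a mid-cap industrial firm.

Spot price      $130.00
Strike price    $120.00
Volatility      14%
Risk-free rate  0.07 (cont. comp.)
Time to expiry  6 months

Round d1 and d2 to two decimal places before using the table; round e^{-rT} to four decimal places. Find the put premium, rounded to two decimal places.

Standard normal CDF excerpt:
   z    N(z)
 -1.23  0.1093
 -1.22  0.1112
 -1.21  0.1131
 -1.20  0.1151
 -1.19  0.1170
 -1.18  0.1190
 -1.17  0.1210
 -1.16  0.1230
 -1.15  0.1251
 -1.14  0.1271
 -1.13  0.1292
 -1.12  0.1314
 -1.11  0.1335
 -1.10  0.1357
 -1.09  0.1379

T = 0.5;  σ√T = 0.0990
d₁ = [ln(130/120) + (0.07 + ½·0.14²)·0.5] / (σ√T) = (0.0800 + 0.0399) / 0.0990 = 1.2116 ⇒ 1.21
d₂ = 1.2116 − 0.0990 = 1.1126 ⇒ 1.11
exp(−rT) = exp(−0.07·0.5) = 0.9656
N(−d₂) = N(-1.11) = 0.1335;  N(−d₁) = N(-1.21) = 0.1131
P = 120·0.9656·0.1335 − 130·0.1131 = 15.4689 − 14.7030 = 0.7659

$0.77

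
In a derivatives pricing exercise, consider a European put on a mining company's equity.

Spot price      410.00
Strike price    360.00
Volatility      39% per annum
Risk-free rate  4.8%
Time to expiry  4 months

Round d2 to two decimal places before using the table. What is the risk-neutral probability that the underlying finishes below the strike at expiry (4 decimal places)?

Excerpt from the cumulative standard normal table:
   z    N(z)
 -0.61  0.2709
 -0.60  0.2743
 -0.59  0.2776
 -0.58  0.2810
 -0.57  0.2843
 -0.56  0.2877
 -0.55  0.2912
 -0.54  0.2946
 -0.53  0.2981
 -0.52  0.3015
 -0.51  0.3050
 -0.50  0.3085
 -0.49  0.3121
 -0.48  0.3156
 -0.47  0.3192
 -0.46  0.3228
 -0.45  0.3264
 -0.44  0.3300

0.2946

σ√T = 0.39 × 0.5774 = 0.2252
d₁ = [ln(410/360) + (0.048 + 0.39²/2)·0.3333] / 0.2252 = [0.1301 + 0.0413] / 0.2252 = 0.7612 ≈ 0.76
d₂ = d₁ − σ√T = 0.7612 − 0.2252 = 0.5361 ≈ 0.54
Pr(exercise) under Q = N(−d₂) = N(-0.54) = 0.2946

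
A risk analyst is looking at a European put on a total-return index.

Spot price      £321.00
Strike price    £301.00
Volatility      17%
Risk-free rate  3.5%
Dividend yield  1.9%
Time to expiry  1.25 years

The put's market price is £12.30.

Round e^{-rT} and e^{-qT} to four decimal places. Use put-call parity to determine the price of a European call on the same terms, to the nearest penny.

£37.64

exp(−qT) = exp(−0.019·1.25) = 0.9765;  exp(−rT) = exp(−0.035·1.25) = 0.9572
Put-call parity: C − P = S·e^(−qT) − K·e^(−rT) = 321·0.9765 − 301·0.9572 = 313.4565 − 288.1172 = 25.3393
C = P + (C − P) = 12.30 + (25.3393) = 37.6393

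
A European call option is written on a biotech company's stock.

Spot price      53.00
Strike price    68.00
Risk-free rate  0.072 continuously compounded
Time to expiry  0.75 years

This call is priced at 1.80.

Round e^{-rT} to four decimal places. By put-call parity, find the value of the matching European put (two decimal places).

e^(−rT) = e^(−0.072·0.75) = 0.9474
Put-call parity: C − P = S − K·e^(−rT) = 53 − 68·0.9474 = 53 − 64.4232 = -11.4232
P = C − (C − P) = 1.80 − (-11.4232) = 13.2232

13.22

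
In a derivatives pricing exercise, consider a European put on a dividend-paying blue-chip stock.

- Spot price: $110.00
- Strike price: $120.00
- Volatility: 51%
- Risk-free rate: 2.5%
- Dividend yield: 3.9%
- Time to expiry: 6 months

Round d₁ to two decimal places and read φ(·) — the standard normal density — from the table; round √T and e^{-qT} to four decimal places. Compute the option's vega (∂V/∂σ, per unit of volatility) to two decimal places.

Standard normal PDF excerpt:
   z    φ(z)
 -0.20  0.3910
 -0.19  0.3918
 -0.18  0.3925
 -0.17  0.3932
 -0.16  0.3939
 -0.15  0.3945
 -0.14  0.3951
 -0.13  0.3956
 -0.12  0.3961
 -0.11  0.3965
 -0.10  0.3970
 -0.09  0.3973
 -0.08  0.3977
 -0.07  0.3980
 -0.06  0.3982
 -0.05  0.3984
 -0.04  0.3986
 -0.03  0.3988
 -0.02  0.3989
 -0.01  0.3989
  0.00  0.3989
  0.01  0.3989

30.34

T = 0.5;  σ√T = 0.3606
ln(S/K) + (r − q + σ²/2)T = ln(110/120) + (0.025 − 0.039 + 0.51²/2)·0.5 = -0.0870 + 0.0580 = -0.0290
d₁ = -0.0290 / 0.3606 = -0.0804 → -0.08
√T = √0.5 = 0.7071
φ(d₁) = φ(-0.08) = 0.3977
e^(−qT) = e^(−0.039·0.5) = 0.9807
vega = S·e^(−qT)·φ(d₁)·√T = 110·0.9807·0.3977·0.7071 = 30.3365
(The call has the same vega.)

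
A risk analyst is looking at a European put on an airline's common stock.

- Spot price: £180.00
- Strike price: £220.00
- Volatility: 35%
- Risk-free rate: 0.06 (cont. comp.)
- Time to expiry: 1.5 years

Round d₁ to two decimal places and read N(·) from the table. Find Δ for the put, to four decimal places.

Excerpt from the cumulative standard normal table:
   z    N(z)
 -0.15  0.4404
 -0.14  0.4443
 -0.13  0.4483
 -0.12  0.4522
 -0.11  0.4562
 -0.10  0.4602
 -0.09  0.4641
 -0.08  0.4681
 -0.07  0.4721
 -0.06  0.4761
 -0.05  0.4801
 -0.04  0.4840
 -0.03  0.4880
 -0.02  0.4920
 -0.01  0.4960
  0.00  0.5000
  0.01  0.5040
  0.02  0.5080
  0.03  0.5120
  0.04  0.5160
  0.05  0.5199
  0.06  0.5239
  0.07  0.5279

σ√T = 0.35·√1.5 = 0.4287
d₁ = [ln(180/220) + (0.06 + 0.35²/2)·1.5] / 0.4287 = [-0.2007 + 0.1819] / 0.4287 = -0.0438 → -0.04
N(d₁) = N(-0.04) = 0.4840
Δ_put = N(d₁) − 1 = 0.4840 − 1 = -0.5160

-0.5160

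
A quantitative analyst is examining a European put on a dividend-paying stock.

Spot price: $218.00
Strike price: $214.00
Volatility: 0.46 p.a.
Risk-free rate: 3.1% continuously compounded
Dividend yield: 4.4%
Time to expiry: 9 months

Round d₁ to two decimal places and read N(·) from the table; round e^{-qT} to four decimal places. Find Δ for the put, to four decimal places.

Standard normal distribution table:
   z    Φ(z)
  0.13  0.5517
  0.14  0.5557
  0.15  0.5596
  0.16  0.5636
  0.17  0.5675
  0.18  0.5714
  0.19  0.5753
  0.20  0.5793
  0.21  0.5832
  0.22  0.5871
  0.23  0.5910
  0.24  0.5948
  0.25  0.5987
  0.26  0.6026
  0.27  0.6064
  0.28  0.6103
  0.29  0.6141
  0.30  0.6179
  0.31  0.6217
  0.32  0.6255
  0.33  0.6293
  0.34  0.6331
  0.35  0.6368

-0.3995

σ√T = 0.46 × 0.8660 = 0.3984
ln(S/K) + (r − q + σ²/2)T = ln(218/214) + (0.031 − 0.044 + 0.46²/2)·0.75 = 0.0185 + 0.0696 = 0.0881
d₁ = 0.0881 / 0.3984 = 0.2212 → 0.22
N(d₁) = N(0.22) = 0.5871
Δ_put = e^(−qT)·(N(d₁) − 1) = 0.9675·(0.5871 − 1) = -0.3995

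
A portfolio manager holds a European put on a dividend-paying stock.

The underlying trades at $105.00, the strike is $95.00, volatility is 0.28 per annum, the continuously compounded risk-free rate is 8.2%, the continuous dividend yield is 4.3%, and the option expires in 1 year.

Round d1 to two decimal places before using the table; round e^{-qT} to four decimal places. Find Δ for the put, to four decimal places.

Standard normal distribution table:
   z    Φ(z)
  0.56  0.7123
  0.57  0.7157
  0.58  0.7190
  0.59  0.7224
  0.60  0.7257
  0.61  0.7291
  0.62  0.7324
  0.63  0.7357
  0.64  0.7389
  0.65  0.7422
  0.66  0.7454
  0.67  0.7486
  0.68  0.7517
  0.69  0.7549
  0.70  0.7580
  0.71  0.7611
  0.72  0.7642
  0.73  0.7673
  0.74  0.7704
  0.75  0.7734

σ√T = 0.28 × 1.0000 = 0.2800
d₁ = [ln(105/95) + (0.082 − 0.043 + ½·0.28²)·1] / (σ√T) = (0.1001 + 0.0782) / 0.2800 = 0.6367 ⇒ 0.64
N(d₁) = N(0.64) = 0.7389
Δ_put = exp(−qT)·(N(d₁) − 1) = 0.9579·(0.7389 − 1) = -0.2501

-0.2501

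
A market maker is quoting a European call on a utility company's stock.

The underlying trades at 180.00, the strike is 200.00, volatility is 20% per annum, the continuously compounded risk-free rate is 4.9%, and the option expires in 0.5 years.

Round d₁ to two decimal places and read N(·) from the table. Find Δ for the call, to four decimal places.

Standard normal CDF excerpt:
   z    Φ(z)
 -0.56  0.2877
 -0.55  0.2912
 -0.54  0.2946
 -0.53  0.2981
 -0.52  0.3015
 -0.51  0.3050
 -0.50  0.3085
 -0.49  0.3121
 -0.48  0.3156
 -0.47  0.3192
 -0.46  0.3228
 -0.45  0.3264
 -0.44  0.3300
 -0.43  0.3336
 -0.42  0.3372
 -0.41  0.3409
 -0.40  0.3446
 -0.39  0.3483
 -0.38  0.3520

σ√T = 0.2 × 0.7071 = 0.1414
d₁ = [ln(180/200) + (0.049 + 0.2²/2)·0.5] / 0.1414 = [-0.1054 + 0.0345] / 0.1414 = -0.5011 ≈ -0.50
N(d₁) = N(-0.50) = 0.3085
Δ_call = N(d₁) = 0.3085

0.3085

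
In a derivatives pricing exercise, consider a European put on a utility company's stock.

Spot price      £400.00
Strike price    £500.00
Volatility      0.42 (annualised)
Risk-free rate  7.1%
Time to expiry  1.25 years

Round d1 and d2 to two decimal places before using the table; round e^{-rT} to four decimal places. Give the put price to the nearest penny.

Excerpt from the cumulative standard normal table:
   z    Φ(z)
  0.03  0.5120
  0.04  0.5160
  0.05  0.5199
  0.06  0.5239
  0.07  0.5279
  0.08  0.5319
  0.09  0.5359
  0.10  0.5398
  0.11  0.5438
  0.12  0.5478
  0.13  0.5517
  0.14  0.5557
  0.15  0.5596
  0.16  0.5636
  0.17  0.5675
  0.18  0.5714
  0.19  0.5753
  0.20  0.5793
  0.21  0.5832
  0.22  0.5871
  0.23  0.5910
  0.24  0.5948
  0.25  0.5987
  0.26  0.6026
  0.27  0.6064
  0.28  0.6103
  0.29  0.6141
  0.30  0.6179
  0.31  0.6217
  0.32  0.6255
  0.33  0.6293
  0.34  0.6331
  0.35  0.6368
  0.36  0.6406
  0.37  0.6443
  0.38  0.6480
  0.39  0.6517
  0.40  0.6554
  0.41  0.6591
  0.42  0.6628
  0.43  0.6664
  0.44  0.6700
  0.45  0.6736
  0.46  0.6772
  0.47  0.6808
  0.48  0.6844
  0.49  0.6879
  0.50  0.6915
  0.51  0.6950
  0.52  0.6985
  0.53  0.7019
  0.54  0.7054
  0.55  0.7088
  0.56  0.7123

£111.64

σ√T = 0.42 × 1.1180 = 0.4696
d₁ = [ln(400/500) + (0.071 + 0.42²/2)·1.25] / 0.4696 = [-0.2231 + 0.1990] / 0.4696 = -0.0514 ⇒ -0.05
d₂ = d₁ − σ√T = -0.0514 − 0.4696 = -0.5210 ⇒ -0.52
exp(−rT) = exp(−0.071·1.25) = 0.9151
P = 500·0.9151·N(0.52) − 400·N(0.05) = 500·0.9151·0.6985 − 400·0.5199 = 319.5987 − 207.9600 = 111.6387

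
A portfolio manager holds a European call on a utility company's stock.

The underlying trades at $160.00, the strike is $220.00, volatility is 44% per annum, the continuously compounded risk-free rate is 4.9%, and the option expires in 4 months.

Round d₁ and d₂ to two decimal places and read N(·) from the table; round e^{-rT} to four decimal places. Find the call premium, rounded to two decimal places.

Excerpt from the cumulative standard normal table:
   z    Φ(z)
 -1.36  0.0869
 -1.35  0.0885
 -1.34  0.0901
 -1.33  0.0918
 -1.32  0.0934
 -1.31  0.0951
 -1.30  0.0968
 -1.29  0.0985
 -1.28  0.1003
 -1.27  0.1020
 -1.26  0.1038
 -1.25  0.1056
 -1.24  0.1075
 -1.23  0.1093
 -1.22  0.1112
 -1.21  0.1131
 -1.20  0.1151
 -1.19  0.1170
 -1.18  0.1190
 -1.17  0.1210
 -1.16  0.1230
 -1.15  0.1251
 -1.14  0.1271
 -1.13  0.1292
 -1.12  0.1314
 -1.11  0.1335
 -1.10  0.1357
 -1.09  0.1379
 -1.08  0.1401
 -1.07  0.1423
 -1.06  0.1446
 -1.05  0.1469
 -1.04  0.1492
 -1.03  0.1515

σ√T = 0.44·√0.3333 = 0.2540
d₁ = [ln(160/220) + (0.049 + 0.44²/2)·0.3333] / 0.2540 = [-0.3185 + 0.0486] / 0.2540 = -1.0623 which rounds to -1.06
d₂ = d₁ − σ√T = -1.0623 − 0.2540 = -1.3163 which rounds to -1.32
exp(−rT) = exp(−0.049·0.3333) = 0.9838
N(d₁) = N(-1.06) = 0.1446;  N(d₂) = N(-1.32) = 0.0934
C = 160·0.1446 − 220·0.9838·0.0934 = 23.1360 − 20.2151 = 2.9209

$2.92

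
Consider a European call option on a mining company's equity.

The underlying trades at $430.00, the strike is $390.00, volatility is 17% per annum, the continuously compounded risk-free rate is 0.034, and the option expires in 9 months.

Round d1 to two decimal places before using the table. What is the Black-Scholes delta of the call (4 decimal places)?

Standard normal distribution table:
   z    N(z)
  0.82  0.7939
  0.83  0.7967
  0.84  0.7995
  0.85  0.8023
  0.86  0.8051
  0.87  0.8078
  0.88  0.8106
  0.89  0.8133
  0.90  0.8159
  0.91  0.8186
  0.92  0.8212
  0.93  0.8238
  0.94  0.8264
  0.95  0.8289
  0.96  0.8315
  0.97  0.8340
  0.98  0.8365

σ√T = 0.17 × 0.8660 = 0.1472
d₁ = [ln(430/390) + (0.034 + 0.17²/2)·0.75] / 0.1472 = [0.0976 + 0.0363] / 0.1472 = 0.9100 → 0.91
N(d₁) = N(0.91) = 0.8186
Δ_call = N(d₁) = 0.8186

0.8186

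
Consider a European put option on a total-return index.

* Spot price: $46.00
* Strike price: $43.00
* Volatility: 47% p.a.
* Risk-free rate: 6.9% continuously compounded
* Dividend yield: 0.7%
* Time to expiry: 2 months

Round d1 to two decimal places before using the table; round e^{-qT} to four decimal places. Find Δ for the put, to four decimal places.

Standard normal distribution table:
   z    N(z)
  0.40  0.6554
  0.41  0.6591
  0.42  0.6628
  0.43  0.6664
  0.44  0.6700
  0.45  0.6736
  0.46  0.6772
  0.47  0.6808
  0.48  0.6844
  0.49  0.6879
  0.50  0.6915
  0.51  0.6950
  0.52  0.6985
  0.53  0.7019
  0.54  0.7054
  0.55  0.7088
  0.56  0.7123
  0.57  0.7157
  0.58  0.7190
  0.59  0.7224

σ√T = 0.47·√0.1667 = 0.1919
d₁ = [ln(46/43) + (0.069 − 0.007 + ½·0.47²)·0.1667] / (σ√T) = (0.0674 + 0.0287) / 0.1919 = 0.5013 ⇒ 0.50
N(d₁) = N(0.50) = 0.6915
Δ_put = e^(−qT)·(N(d₁) − 1) = 0.9988·(0.6915 − 1) = -0.3081

-0.3081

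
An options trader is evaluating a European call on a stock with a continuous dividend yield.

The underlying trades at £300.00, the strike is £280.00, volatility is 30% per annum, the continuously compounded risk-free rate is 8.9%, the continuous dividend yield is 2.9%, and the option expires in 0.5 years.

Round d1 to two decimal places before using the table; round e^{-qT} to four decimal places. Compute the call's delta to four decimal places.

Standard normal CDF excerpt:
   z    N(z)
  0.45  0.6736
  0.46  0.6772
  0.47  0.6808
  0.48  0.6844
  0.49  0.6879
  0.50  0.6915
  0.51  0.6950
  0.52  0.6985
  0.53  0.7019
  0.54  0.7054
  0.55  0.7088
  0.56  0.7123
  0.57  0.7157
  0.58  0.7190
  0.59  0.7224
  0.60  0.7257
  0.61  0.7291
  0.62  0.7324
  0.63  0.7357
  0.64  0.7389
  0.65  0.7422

0.7054

σ√T = 0.3·√0.5 = 0.2121
d₁ = [ln(300/280) + (0.089 − 0.029 + 0.3²/2)·0.5] / 0.2121 = [0.0690 + 0.0525] / 0.2121 = 0.5727 ⇒ 0.57
N(d₁) = N(0.57) = 0.7157
Δ_call = e^(−qT)·N(d₁) = 0.9856·0.7157 = 0.7054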